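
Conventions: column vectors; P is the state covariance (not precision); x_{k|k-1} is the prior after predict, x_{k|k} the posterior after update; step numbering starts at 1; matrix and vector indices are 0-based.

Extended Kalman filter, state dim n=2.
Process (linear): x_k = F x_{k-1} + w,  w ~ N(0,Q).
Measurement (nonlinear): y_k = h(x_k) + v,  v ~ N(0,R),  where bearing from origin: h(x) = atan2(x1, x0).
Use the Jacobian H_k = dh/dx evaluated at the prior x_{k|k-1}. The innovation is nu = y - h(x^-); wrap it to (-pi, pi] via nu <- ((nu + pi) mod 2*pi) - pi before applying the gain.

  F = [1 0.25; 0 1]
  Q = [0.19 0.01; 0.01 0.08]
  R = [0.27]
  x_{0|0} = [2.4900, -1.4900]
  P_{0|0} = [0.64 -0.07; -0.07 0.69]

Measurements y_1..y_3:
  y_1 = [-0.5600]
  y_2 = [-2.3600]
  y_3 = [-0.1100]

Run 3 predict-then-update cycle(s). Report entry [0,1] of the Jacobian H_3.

H_jac[0,1] = 0.0069

step 1: x^-=[2.1175, -1.4900]  P^-=[0.8381 0.1125; 0.1125 0.7700]  H_jac=[0.2223 0.3159]  S=[0.4040]  K=[0.5490; 0.6639]  nu=[0.0532]  x^+=[2.1467, -1.4547]  P^+=[0.7163 -0.0348; -0.0348 0.5919]
step 2: x^-=[1.7830, -1.4547]  P^-=[0.9260 0.1232; 0.1232 0.6719]  H_jac=[0.2747 0.3367]  S=[0.4389]  K=[0.6742; 0.5927]  nu=[-1.6757]  x^+=[0.6533, -2.4478]  P^+=[0.7265 -0.0521; -0.0521 0.5178]
step 3: x^-=[0.0414, -2.4478]  P^-=[0.9228 0.0873; 0.0873 0.5978]  H_jac=[0.4084 0.0069]  S=[0.4244]  K=[0.8894; 0.0937]  nu=[1.4439]  x^+=[1.3255, -2.3125]  P^+=[0.5871 0.0519; 0.0519 0.5940]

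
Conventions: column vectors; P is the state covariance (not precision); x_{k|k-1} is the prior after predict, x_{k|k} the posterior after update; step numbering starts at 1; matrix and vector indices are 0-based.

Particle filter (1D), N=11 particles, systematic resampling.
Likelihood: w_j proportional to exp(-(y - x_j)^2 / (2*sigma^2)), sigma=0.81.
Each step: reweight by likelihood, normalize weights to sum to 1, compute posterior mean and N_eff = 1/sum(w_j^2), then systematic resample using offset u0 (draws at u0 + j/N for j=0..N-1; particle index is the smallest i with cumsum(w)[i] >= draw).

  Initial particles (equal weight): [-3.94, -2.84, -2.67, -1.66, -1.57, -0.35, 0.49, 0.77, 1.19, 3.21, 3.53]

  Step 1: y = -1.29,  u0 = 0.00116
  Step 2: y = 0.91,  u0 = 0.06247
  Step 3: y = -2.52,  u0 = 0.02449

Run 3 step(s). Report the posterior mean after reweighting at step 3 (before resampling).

post_mean = -1.1372

step 1: w=[0.0016, 0.0555, 0.0811, 0.3117, 0.3259, 0.1765, 0.0309, 0.0136, 0.0032, 0.0000, 0.0000]  mean=-1.4418  Neff=4.0761  idx=[0, 2, 3, 3, 3, 4, 4, 4, 4, 5, 5]
step 2: w=[0.0000, 0.0001, 0.0100, 0.0100, 0.0100, 0.0141, 0.0141, 0.0141, 0.0141, 0.4568, 0.4568]  mean=-0.4583  Neff=2.3903  idx=[7, 9, 9, 9, 9, 9, 10, 10, 10, 10, 10]
step 3: w=[0.6452, 0.0355, 0.0355, 0.0355, 0.0355, 0.0355, 0.0355, 0.0355, 0.0355, 0.0355, 0.0355]  mean=-1.1372  Neff=2.3314  idx=[0, 0, 0, 0, 0, 0, 0, 1, 4, 6, 9]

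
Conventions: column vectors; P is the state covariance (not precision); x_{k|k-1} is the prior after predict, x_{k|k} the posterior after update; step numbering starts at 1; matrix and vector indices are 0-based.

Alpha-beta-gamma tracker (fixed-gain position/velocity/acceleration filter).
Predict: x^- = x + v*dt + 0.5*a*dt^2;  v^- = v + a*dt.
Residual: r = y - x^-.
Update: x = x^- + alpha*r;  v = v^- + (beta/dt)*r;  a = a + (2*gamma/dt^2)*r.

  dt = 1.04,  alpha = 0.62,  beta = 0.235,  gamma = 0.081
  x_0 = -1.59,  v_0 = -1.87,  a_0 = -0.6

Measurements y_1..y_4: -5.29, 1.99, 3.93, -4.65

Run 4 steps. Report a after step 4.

step 1: x_pred=-3.8593  r=-1.4307  x^+=-4.7463  v^+=-2.8173  a^+=-0.8143
step 2: x_pred=-8.1167  r=10.1067  x^+=-1.8505  v^+=-1.3804  a^+=0.6995
step 3: x_pred=-2.9079  r=6.8379  x^+=1.3316  v^+=0.8921  a^+=1.7236
step 4: x_pred=3.1915  r=-7.8415  x^+=-1.6702  v^+=0.9128  a^+=0.5491

a_post = 0.5491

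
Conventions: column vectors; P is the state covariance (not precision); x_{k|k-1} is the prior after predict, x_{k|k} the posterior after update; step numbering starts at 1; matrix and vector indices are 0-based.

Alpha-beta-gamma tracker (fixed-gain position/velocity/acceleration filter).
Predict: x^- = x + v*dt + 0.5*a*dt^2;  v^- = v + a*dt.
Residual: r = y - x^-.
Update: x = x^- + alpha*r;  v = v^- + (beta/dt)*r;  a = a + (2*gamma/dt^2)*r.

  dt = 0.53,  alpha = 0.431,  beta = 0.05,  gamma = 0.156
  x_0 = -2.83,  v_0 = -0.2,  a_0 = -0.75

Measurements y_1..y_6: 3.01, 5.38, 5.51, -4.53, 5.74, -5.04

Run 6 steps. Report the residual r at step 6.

resid = -16.7721

step 1: x_pred=-3.0413  r=6.0513  x^+=-0.4332  v^+=-0.0266  a^+=5.9713
step 2: x_pred=0.3914  r=4.9886  x^+=2.5415  v^+=3.6088  a^+=11.5123
step 3: x_pred=6.0710  r=-0.5610  x^+=5.8292  v^+=9.6574  a^+=10.8891
step 4: x_pred=12.4770  r=-17.0070  x^+=5.1470  v^+=13.8242  a^+=-8.0008
step 5: x_pred=11.3501  r=-5.6101  x^+=8.9321  v^+=9.0545  a^+=-14.2320
step 6: x_pred=11.7321  r=-16.7721  x^+=4.5034  v^+=-0.0708  a^+=-32.8611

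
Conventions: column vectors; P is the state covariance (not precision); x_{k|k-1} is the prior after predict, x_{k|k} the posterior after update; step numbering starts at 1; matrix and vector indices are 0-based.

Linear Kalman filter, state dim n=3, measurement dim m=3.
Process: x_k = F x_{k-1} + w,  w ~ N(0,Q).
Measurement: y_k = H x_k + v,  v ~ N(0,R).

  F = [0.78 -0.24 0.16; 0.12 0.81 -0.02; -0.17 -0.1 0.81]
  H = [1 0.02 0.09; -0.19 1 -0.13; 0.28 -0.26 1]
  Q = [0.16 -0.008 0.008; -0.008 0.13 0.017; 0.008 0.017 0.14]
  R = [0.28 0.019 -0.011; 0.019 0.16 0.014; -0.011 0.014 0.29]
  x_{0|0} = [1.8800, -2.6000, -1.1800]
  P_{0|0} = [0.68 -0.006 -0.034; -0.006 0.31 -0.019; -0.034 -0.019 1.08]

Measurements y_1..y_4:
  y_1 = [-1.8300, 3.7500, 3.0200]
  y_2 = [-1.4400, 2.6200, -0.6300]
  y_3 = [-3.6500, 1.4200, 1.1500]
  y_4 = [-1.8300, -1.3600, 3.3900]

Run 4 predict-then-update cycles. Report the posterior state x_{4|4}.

step 1: x^-=[1.9016, -1.8568, -1.0154]  P^-=[0.6144 -0.0144 0.0489; -0.0144 0.3432 -0.0545; 0.0489 -0.0545 0.8836]  S=[0.9098 -0.1275 0.2928; -0.1275 0.5624 -0.2949; 0.2928 -0.2949 1.3028]  K=[0.6664 -0.0924 0.0018; 0.0721 0.6537 0.0184; -0.0885 0.0449 0.7297]  nu=[-3.6031, 5.8361, 3.0202]  x^+=[-1.0335, 1.7544, 1.7696]  P^+=[0.1891 0.0268 -0.0541; 0.0268 0.1160 0.0364; -0.0541 0.0364 0.2378]
step 2: x^-=[-0.9440, 1.2616, 1.4336]  P^-=[0.2615 0.0072 -0.0248; 0.0072 0.2132 0.0144; -0.0248 0.0144 0.3126]  S=[0.5400 -0.0180 0.0619; -0.0180 0.3803 -0.0731; 0.0619 -0.0731 0.6151]  K=[0.4757 -0.0771 0.0186; 0.0423 0.5539 -0.0019; -0.0495 0.0372 0.5002]  nu=[-0.6503, 1.3654, -1.4713]  x^+=[-1.3860, 1.9932, 0.7806]  P^+=[0.1342 0.0181 -0.0338; 0.0181 0.0963 0.0267; -0.0338 0.0267 0.1625]
step 3: x^-=[-1.4345, 1.4325, 0.6686]  P^-=[0.2341 -0.0003 -0.0132; -0.0003 0.1980 0.0153; -0.0132 0.0153 0.2571]  S=[0.5139 -0.0216 0.0632; -0.0216 0.3663 -0.0647; 0.0632 -0.0647 0.5635]  K=[0.4455 -0.0855 0.0333; 0.0331 0.5361 -0.0065; -0.0339 0.0349 0.4504]  nu=[-2.3043, -0.1982, 1.2555]  x^+=[-2.4023, 1.2419, 1.3053]  P^+=[0.1249 0.0154 -0.0274; 0.0154 0.0925 0.0250; -0.0274 0.0250 0.1456]
step 4: x^-=[-1.9630, 0.6915, 1.3415]  P^-=[0.2305 -0.0022 -0.0099; -0.0022 0.1949 0.0160; -0.0099 0.0160 0.2441]  S=[0.5108 -0.0231 0.0649; -0.0231 0.3635 -0.0626; 0.0649 -0.0626 0.5519]  K=[0.4406 -0.0884 0.0383; 0.0311 0.5322 -0.0072; -0.0296 0.0353 0.4373]  nu=[-0.0016, -2.2501, 2.7779]  x^+=[-1.6584, -0.5262, 2.4770]  P^+=[0.1233 0.0149 -0.0256; 0.0149 0.0917 0.0247; -0.0256 0.0247 0.1412]

x_post = [-1.6584, -0.5262, 2.4770]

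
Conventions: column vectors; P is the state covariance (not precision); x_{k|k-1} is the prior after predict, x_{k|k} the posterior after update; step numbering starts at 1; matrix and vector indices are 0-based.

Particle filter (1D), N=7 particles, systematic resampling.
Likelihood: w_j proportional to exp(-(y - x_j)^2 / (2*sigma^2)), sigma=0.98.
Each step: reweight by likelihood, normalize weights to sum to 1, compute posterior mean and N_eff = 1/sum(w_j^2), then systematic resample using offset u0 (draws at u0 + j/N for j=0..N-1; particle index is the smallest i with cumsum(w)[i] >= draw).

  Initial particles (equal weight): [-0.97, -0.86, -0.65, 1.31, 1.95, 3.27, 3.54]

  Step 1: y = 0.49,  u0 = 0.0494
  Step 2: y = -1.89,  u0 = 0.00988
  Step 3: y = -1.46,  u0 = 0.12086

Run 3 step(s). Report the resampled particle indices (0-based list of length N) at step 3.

step 1: w=[0.1442, 0.1694, 0.2224, 0.3083, 0.1442, 0.0078, 0.0034]  mean=0.2928  Neff=4.6521  idx=[0, 1, 2, 2, 3, 3, 4]
step 2: w=[0.3025, 0.2705, 0.2111, 0.2111, 0.0023, 0.0023, 0.0002]  mean=-0.7941  Neff=3.9396  idx=[0, 0, 0, 1, 2, 2, 3]
step 3: w=[0.1573, 0.1573, 0.1573, 0.1478, 0.1267, 0.1267, 0.1267]  mean=-0.8321  Neff=6.9303  idx=[0, 1, 2, 3, 4, 5, 6]

resampled_idx = [0, 1, 2, 3, 4, 5, 6]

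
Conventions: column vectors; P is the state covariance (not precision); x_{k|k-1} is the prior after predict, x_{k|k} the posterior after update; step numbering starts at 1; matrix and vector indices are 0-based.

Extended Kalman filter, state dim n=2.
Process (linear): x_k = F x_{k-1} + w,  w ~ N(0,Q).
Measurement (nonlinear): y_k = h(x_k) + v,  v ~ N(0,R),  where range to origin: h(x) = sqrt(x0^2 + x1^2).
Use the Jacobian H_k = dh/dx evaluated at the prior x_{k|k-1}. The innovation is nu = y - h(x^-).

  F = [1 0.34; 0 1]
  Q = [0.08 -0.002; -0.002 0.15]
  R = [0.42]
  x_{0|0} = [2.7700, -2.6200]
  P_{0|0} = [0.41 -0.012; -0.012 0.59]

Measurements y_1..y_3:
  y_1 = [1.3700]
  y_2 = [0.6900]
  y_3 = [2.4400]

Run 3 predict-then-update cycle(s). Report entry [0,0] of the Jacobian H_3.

step 1: x^-=[1.8792, -2.6200]  P^-=[0.5500 0.1866; 0.1866 0.7400]  H_jac=[0.5828 -0.8126]  S=[0.9187]  K=[0.1839; -0.5361]  nu=[-1.8543]  x^+=[1.5382, -1.6259]  P^+=[0.5190 0.2772; 0.2772 0.4759]
step 2: x^-=[0.9854, -1.6259]  P^-=[0.8425 0.4370; 0.4370 0.6259]  H_jac=[0.5183 -0.8552]  S=[0.7167]  K=[0.0878; -0.4308]  nu=[-1.2112]  x^+=[0.8790, -1.1040]  P^+=[0.8369 0.4641; 0.4641 0.4929]
step 3: x^-=[0.5036, -1.1040]  P^-=[1.2895 0.6297; 0.6297 0.6429]  H_jac=[0.4150 -0.9098]  S=[0.6987]  K=[-0.0540; -0.4631]  nu=[1.2265]  x^+=[0.4375, -1.6720]  P^+=[1.2875 0.6122; 0.6122 0.4931]

H_jac[0,0] = 0.4150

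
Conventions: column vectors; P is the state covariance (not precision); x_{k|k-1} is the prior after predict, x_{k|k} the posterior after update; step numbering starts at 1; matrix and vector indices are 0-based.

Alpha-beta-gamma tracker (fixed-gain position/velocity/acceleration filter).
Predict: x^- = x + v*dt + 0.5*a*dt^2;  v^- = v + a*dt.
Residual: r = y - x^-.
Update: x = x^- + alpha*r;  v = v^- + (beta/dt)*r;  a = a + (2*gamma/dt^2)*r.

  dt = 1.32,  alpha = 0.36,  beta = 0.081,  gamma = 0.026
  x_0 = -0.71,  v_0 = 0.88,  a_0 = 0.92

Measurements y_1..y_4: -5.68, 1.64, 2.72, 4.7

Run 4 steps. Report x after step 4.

x_post = 7.8449

step 1: x_pred=1.2531  r=-6.9331  x^+=-1.2428  v^+=1.6690  a^+=0.7131
step 2: x_pred=1.5815  r=0.0585  x^+=1.6025  v^+=2.6138  a^+=0.7148
step 3: x_pred=5.6756  r=-2.9556  x^+=4.6116  v^+=3.3761  a^+=0.6266
step 4: x_pred=9.6139  r=-4.9139  x^+=7.8449  v^+=3.9017  a^+=0.4800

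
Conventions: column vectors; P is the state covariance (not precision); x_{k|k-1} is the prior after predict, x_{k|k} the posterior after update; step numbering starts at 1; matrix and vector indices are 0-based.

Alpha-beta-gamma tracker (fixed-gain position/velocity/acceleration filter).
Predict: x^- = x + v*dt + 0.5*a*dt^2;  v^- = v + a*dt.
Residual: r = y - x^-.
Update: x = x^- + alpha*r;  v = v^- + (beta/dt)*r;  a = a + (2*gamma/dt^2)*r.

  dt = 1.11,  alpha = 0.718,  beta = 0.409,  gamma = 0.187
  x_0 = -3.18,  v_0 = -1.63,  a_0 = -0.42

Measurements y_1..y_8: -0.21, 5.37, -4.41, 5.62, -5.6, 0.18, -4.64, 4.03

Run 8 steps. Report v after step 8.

step 1: x_pred=-5.2480  r=5.0380  x^+=-1.6307  v^+=-0.2398  a^+=1.1093
step 2: x_pred=-1.2136  r=6.5836  x^+=3.5134  v^+=3.4173  a^+=3.1077
step 3: x_pred=9.2211  r=-13.6311  x^+=-0.5660  v^+=1.8442  a^+=-1.0300
step 4: x_pred=0.8465  r=4.7735  x^+=4.2739  v^+=2.4598  a^+=0.4190
step 5: x_pred=7.2624  r=-12.8624  x^+=-1.9728  v^+=-1.8145  a^+=-3.4853
step 6: x_pred=-6.1341  r=6.3141  x^+=-1.6006  v^+=-3.3567  a^+=-1.5687
step 7: x_pred=-6.2929  r=1.6529  x^+=-5.1061  v^+=-4.4890  a^+=-1.0670
step 8: x_pred=-10.7462  r=14.7762  x^+=-0.1369  v^+=-0.2288  a^+=3.4183

v_post = -0.2288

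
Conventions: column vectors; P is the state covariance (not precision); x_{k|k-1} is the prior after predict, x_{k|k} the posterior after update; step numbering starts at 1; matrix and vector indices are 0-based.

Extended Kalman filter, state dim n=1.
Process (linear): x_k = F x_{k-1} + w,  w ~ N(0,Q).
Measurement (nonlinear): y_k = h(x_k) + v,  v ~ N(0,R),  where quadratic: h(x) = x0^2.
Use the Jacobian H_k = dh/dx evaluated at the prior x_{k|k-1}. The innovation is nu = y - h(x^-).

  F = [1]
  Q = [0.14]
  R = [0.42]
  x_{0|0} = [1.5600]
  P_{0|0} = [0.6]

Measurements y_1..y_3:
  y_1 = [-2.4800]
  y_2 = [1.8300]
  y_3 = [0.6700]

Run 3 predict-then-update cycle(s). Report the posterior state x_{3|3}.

step 1: x^-=[1.5600]  P^-=[0.7400]  H_jac=[3.1200]  S=[7.6235]  K=[0.3029]  nu=[-4.9136]  x^+=[0.0719]  P^+=[0.0408]
step 2: x^-=[0.0719]  P^-=[0.1808]  H_jac=[0.1438]  S=[0.4237]  K=[0.0613]  nu=[1.8248]  x^+=[0.1838]  P^+=[0.1792]
step 3: x^-=[0.1838]  P^-=[0.3192]  H_jac=[0.3677]  S=[0.4631]  K=[0.2534]  nu=[0.6362]  x^+=[0.3450]  P^+=[0.2894]

x_post = [0.3450]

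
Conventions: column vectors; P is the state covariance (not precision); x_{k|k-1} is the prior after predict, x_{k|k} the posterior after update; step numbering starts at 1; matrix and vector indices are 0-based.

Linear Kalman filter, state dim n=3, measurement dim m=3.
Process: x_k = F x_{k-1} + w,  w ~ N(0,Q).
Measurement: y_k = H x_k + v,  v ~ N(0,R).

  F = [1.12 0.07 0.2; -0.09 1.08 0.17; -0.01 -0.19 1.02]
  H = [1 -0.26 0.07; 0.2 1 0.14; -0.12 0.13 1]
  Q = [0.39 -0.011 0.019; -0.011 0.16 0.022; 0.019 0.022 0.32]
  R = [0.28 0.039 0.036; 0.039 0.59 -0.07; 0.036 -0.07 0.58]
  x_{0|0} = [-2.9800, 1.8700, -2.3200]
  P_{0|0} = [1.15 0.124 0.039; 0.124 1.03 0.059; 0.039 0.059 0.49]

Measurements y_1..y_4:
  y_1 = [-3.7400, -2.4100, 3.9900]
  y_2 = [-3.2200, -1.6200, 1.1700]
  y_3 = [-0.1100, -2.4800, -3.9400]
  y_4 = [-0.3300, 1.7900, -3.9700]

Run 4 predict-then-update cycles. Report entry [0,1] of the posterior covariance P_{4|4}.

step 1: x^-=[-3.6707, 1.8934, -2.6919]  P^-=[1.8958 0.1370 0.1124; 0.1370 1.3812 -0.0431; 0.1124 -0.0431 0.8439]  S=[2.2193 0.2130 -0.0348; 0.2130 2.1126 0.1460; -0.0348 0.1460 1.4321]  K=[0.8240 0.1732 -0.0656; -0.1666 0.6800 0.0104; 0.0917 -0.0031 0.5785]  nu=[0.6114, -3.1924, 5.9953]  x^+=[-4.1131, -0.3168, 0.8422]  P^+=[0.2579 0.0875 -0.0009; 0.0875 0.3887 -0.0876; -0.0009 -0.0876 0.3503]
step 2: x^-=[-4.4604, 0.1712, 0.9603]  P^-=[0.7403 0.0894 0.0598; 0.0894 0.5765 -0.0898; 0.0598 -0.0898 0.7328]  S=[1.0280 0.1353 0.0752; 0.1353 1.2244 0.0009; 0.0752 0.0009 1.2928]  K=[0.6891 0.1247 -0.0537; -0.1284 0.4894 -0.0127; 0.0894 0.0099 0.5471]  nu=[1.2177, -1.0336, -0.3478]  x^+=[-3.7315, -0.4865, 0.8687]  P^+=[0.2117 0.0615 0.0024; 0.0615 0.2829 -0.0756; 0.0024 -0.0756 0.3300]
step 3: x^-=[-4.0396, -0.0420, 1.0158]  P^-=[0.6787 0.0575 0.0672; 0.0575 0.4614 -0.0593; 0.0672 -0.0593 0.7030]  S=[0.9751 0.1245 0.0790; 0.1245 1.1025 0.0186; 0.0790 0.0186 1.2672]  K=[0.6757 0.1083 -0.0490; -0.1237 0.4354 -0.0036; 0.0881 0.0286 0.5364]  nu=[3.8476, -1.7723, -5.4351]  x^+=[-1.3650, -1.2699, -1.6113]  P^+=[0.2047 0.0519 0.0061; 0.0519 0.2508 -0.0634; 0.0061 -0.0634 0.3213]
step 4: x^-=[-1.9400, -1.5225, -1.3886]  P^-=[0.6700 0.0473 0.0727; 0.0473 0.4300 -0.0416; 0.0727 -0.0416 0.6880]  S=[0.9695 0.1226 0.0794; 0.1226 1.0716 0.0326; 0.0794 0.0326 1.2551]  K=[0.6744 0.1029 -0.0466; -0.1228 0.4186 0.0037; 0.0875 0.0384 0.5303]  nu=[1.3113, 3.8949, -2.6163]  x^+=[-0.5328, -0.0630, -2.5115]  P^+=[0.2032 0.0485 0.0081; 0.0485 0.2402 -0.0570; 0.0081 -0.0570 0.3164]

P_post[0,1] = 0.0485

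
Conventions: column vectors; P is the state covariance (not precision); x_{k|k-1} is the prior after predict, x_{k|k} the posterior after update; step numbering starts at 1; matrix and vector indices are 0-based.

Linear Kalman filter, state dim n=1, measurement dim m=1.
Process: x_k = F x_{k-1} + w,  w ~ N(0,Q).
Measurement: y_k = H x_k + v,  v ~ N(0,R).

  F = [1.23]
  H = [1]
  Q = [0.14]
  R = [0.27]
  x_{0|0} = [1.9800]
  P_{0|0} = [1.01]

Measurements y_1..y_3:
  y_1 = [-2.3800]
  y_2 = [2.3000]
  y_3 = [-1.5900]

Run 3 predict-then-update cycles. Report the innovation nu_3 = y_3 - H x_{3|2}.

step 1: x^-=[2.4354]  P^-=[1.6680]  S=[1.9380]  K=[0.8607]  nu=[-4.8154]  x^+=[-1.7091]  P^+=[0.2324]
step 2: x^-=[-2.1022]  P^-=[0.4916]  S=[0.7616]  K=[0.6455]  nu=[4.4022]  x^+=[0.7393]  P^+=[0.1743]
step 3: x^-=[0.9093]  P^-=[0.4037]  S=[0.6737]  K=[0.5992]  nu=[-2.4993]  x^+=[-0.5883]  P^+=[0.1618]

innov = [-2.4993]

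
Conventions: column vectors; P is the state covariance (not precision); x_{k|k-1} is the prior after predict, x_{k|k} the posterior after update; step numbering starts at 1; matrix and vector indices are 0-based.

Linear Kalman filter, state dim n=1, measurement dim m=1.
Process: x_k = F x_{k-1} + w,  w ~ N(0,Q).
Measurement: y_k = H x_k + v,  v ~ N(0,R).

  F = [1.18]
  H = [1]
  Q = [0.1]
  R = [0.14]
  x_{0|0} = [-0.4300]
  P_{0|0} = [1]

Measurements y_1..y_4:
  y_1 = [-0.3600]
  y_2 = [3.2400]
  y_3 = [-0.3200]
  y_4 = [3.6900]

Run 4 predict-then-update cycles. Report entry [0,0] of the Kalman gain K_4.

K[0,0] = 0.6123

step 1: x^-=[-0.5074]  P^-=[1.4924]  S=[1.6324]  K=[0.9142]  nu=[0.1474]  x^+=[-0.3726]  P^+=[0.1280]
step 2: x^-=[-0.4397]  P^-=[0.2782]  S=[0.4182]  K=[0.6652]  nu=[3.6797]  x^+=[2.0082]  P^+=[0.0931]
step 3: x^-=[2.3697]  P^-=[0.2297]  S=[0.3697]  K=[0.6213]  nu=[-2.6897]  x^+=[0.6986]  P^+=[0.0870]
step 4: x^-=[0.8243]  P^-=[0.2211]  S=[0.3611]  K=[0.6123]  nu=[2.8657]  x^+=[2.5790]  P^+=[0.0857]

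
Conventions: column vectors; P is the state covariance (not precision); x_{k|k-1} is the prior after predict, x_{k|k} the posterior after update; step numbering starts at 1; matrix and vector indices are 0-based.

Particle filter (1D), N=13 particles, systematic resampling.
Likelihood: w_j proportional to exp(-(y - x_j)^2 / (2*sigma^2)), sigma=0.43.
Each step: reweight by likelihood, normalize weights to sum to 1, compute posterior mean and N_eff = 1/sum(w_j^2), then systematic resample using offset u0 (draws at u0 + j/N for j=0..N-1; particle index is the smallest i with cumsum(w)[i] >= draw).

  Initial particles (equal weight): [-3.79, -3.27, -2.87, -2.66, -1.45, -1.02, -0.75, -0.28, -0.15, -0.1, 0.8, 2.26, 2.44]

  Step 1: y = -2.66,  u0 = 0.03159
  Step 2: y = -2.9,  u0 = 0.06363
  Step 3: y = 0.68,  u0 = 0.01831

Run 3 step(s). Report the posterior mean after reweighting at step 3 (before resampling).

post_mean = -2.6641

step 1: w=[0.0137, 0.1586, 0.3851, 0.4339, 0.0083, 0.0003, 0.0000, 0.0000, 0.0000, 0.0000, 0.0000, 0.0000, 0.0000]  mean=-2.8426  Neff=2.7623  idx=[1, 1, 2, 2, 2, 2, 2, 3, 3, 3, 3, 3, 3]
step 2: w=[0.0600, 0.0600, 0.0867, 0.0867, 0.0867, 0.0867, 0.0867, 0.0744, 0.0744, 0.0744, 0.0744, 0.0744, 0.0744]  mean=-2.8243  Neff=12.8186  idx=[1, 2, 3, 4, 4, 5, 6, 7, 8, 9, 10, 11, 12]
step 3: w=[0.0000, 0.0033, 0.0033, 0.0033, 0.0033, 0.0033, 0.0033, 0.1634, 0.1634, 0.1634, 0.1634, 0.1634, 0.1634]  mean=-2.6641  Neff=6.2398  idx=[6, 7, 7, 8, 8, 9, 9, 10, 10, 11, 11, 12, 12]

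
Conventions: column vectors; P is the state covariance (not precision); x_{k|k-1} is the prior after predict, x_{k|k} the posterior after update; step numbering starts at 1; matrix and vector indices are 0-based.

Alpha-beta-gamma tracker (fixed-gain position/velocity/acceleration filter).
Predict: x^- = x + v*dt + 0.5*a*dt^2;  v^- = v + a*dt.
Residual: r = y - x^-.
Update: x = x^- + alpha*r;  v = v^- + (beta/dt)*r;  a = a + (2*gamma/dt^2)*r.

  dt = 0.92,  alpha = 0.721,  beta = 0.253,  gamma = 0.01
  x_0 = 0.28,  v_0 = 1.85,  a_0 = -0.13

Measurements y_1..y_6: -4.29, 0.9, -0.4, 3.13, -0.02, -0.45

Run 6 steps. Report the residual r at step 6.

resid = -1.1869

step 1: x_pred=1.9270  r=-6.2170  x^+=-2.5555  v^+=0.0207  a^+=-0.2769
step 2: x_pred=-2.6536  r=3.5536  x^+=-0.0914  v^+=0.7432  a^+=-0.1929
step 3: x_pred=0.5107  r=-0.9107  x^+=-0.1459  v^+=0.3153  a^+=-0.2145
step 4: x_pred=0.0534  r=3.0766  x^+=2.2716  v^+=0.9641  a^+=-0.1418
step 5: x_pred=3.0986  r=-3.1186  x^+=0.8501  v^+=-0.0240  a^+=-0.2154
step 6: x_pred=0.7369  r=-1.1869  x^+=-0.1189  v^+=-0.5486  a^+=-0.2435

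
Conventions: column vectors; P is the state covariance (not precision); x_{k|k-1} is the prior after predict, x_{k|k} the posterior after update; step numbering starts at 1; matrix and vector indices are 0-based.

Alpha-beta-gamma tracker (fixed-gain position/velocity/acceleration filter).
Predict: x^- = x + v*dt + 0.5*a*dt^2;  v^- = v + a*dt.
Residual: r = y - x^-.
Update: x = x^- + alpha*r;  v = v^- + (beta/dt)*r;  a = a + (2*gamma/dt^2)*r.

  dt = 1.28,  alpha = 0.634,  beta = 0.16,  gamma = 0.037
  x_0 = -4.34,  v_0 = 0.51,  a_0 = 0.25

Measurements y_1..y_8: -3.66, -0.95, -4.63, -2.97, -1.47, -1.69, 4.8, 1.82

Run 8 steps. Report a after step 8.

step 1: x_pred=-3.4824  r=-0.1776  x^+=-3.5950  v^+=0.8078  a^+=0.2420
step 2: x_pred=-2.3628  r=1.4128  x^+=-1.4671  v^+=1.2941  a^+=0.3058
step 3: x_pred=0.4399  r=-5.0699  x^+=-2.7744  v^+=1.0518  a^+=0.0768
step 4: x_pred=-1.3652  r=-1.6048  x^+=-2.3826  v^+=0.9495  a^+=0.0043
step 5: x_pred=-1.1637  r=-0.3063  x^+=-1.3579  v^+=0.9167  a^+=-0.0095
step 6: x_pred=-0.1923  r=-1.4977  x^+=-1.1418  v^+=0.7174  a^+=-0.0772
step 7: x_pred=-0.2868  r=5.0868  x^+=2.9382  v^+=1.2544  a^+=0.1526
step 8: x_pred=4.6689  r=-2.8489  x^+=2.8627  v^+=1.0936  a^+=0.0239

a_post = 0.0239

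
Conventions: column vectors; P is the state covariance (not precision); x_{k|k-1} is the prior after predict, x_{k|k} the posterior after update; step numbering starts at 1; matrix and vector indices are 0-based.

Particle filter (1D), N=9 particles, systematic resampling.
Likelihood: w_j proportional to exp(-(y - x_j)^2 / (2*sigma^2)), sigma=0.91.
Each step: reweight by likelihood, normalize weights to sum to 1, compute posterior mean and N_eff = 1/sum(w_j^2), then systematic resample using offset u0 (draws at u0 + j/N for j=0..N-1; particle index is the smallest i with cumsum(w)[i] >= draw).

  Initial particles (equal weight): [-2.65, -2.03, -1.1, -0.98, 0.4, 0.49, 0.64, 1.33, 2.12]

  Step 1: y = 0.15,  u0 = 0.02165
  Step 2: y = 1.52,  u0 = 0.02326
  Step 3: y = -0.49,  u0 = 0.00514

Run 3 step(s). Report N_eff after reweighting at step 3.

step 1: w=[0.0021, 0.0135, 0.0926, 0.1100, 0.2290, 0.2218, 0.2057, 0.1026, 0.0228]  mean=0.2742  Neff=5.6876  idx=[2, 3, 4, 4, 5, 5, 6, 6, 7]
step 2: w=[0.0037, 0.0054, 0.1100, 0.1100, 0.1236, 0.1236, 0.1470, 0.1470, 0.2296]  mean=0.6933  Neff=6.6336  idx=[2, 3, 4, 5, 5, 6, 7, 8, 8]
step 3: w=[0.1506, 0.1506, 0.1361, 0.1361, 0.1361, 0.1124, 0.1124, 0.0329, 0.0329]  mean=0.5519  Neff=7.7916  idx=[0, 0, 1, 2, 3, 3, 4, 5, 6]

N_eff = 7.7916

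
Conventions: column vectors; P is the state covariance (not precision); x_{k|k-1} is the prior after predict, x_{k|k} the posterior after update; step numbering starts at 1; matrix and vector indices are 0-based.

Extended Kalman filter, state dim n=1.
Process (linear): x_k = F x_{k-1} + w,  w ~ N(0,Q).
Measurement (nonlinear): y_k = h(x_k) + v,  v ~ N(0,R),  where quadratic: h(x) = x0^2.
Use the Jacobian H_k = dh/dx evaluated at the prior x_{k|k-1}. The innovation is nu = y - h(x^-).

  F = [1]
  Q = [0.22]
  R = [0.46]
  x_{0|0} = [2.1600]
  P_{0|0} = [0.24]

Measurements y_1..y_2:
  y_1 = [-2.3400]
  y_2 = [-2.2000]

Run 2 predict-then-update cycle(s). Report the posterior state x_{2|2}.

step 1: x^-=[2.1600]  P^-=[0.4600]  H_jac=[4.3200]  S=[9.0447]  K=[0.2197]  nu=[-7.0056]  x^+=[0.6208]  P^+=[0.0234]
step 2: x^-=[0.6208]  P^-=[0.2434]  H_jac=[1.2416]  S=[0.8352]  K=[0.3618]  nu=[-2.5854]  x^+=[-0.3147]  P^+=[0.1341]

x_post = [-0.3147]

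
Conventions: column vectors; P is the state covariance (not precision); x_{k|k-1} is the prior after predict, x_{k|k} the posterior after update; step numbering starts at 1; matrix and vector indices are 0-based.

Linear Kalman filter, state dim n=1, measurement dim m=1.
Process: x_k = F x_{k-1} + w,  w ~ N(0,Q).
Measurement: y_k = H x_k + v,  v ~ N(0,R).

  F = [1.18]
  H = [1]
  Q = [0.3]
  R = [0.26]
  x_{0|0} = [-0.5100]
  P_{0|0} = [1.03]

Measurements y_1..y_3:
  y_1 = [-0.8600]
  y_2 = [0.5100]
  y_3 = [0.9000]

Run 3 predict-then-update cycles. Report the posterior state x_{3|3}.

step 1: x^-=[-0.6018]  P^-=[1.7342]  S=[1.9942]  K=[0.8696]  nu=[-0.2582]  x^+=[-0.8263]  P^+=[0.2261]
step 2: x^-=[-0.9751]  P^-=[0.6148]  S=[0.8748]  K=[0.7028]  nu=[1.4851]  x^+=[0.0686]  P^+=[0.1827]
step 3: x^-=[0.0810]  P^-=[0.5544]  S=[0.8144]  K=[0.6808]  nu=[0.8190]  x^+=[0.6385]  P^+=[0.1770]

x_post = [0.6385]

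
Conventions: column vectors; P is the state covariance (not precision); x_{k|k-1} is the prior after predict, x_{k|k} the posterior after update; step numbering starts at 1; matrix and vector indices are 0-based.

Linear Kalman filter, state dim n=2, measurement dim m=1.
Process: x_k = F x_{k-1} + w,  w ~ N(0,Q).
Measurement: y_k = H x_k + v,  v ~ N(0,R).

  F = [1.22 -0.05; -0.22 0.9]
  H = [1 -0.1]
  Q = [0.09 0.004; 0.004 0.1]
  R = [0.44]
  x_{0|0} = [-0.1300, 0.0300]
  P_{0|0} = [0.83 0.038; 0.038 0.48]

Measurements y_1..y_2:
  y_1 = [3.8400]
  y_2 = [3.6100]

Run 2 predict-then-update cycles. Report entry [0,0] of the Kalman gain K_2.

K[0,0] = 0.5631

step 1: x^-=[-0.1601, 0.0556]  P^-=[1.3219 -0.1982; -0.1982 0.5139]  S=[1.8067]  K=[0.7426; -0.1382]  nu=[4.0057]  x^+=[2.8147, -0.4978]  P^+=[0.3255 -0.0128; -0.0128 0.4794]
step 2: x^-=[3.4588, -1.0673]  P^-=[0.5772 -0.1192; -0.1192 0.5092]  S=[1.0461]  K=[0.5631; -0.1626]  nu=[0.0444]  x^+=[3.4839, -1.0745]  P^+=[0.2454 -0.0234; -0.0234 0.4815]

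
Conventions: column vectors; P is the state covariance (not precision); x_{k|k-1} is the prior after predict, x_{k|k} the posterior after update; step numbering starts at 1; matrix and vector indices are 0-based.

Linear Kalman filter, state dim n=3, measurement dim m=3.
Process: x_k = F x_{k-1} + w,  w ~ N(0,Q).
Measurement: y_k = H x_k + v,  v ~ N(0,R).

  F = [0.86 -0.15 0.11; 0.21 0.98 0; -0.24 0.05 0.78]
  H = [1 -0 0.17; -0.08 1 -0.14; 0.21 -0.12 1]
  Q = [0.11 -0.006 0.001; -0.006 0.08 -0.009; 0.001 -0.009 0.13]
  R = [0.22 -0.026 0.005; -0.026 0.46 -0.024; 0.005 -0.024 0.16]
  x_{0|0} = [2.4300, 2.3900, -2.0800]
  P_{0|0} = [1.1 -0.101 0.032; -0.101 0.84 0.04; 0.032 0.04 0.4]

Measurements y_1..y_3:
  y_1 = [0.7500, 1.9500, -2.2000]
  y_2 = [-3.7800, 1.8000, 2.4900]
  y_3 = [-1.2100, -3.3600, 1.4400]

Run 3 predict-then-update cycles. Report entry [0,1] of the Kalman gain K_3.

step 1: x^-=[1.5025, 2.8525, -2.0861]  P^-=[0.9781 -0.0077 -0.1898; -0.0077 0.8937 0.0352; -0.1898 0.0352 0.4324]  S=[1.1460 -0.0871 0.0875; -0.0871 1.3555 -0.1533; 0.0875 -0.1533 0.5606]  K=[0.8329 -0.0017 -0.1011; 0.0457 0.6639 0.0431; -0.1526 0.0658 0.7345]  nu=[-0.3979, -1.0744, -0.0871]  x^+=[1.1818, 2.1173, -2.1601]  P^+=[0.1919 -0.0122 -0.0537; -0.0122 0.3065 0.0305; -0.0537 0.0305 0.1301]
step 2: x^-=[0.4611, 2.3231, -1.8626]  P^-=[0.2524 -0.0242 -0.0687; -0.0242 0.3778 0.0136; -0.0687 0.0136 0.2438]  S=[0.4561 -0.0634 0.0309; -0.0634 0.8427 -0.0917; 0.0309 -0.0917 0.3894]  K=[0.5317 -0.0097 -0.0774; 0.0138 0.4505 0.0104; -0.0950 0.0405 0.6018]  nu=[-3.9245, -0.7470, 4.5346]  x^+=[-1.9690, 1.9797, 1.2086]  P^+=[0.1231 -0.0117 -0.0367; -0.0117 0.2083 0.0184; -0.0367 0.0184 0.1048]
step 3: x^-=[-1.8574, 1.5266, 1.5143]  P^-=[0.2025 -0.0228 -0.0436; -0.0228 0.2806 0.0057; -0.0436 0.0057 0.2168]  S=[0.4139 -0.0625 0.0418; -0.0625 0.7472 -0.0859; 0.0418 -0.0859 0.3712]  K=[0.4749 -0.0102 -0.0515; 0.0044 0.3771 -0.0016; -0.0694 0.0317 0.5727]  nu=[0.3899, -4.8232, 0.4990]  x^+=[-1.6487, -0.2913, 1.6202]  P^+=[0.1096 -0.0112 -0.0300; -0.0112 0.1744 0.0140; -0.0300 0.0140 0.0985]

K[0,1] = -0.0102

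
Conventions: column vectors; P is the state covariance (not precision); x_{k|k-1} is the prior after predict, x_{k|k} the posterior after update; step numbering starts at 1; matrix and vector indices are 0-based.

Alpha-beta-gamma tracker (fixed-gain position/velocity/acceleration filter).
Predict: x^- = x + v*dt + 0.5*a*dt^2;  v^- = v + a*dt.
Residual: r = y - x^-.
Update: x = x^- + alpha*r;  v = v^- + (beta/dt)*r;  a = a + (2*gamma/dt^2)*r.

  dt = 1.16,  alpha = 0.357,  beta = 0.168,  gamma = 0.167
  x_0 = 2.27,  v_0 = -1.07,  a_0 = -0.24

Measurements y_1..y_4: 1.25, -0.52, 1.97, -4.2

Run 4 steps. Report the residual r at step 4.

step 1: x_pred=0.8673  r=0.3827  x^+=1.0039  v^+=-1.2930  a^+=-0.1450
step 2: x_pred=-0.5935  r=0.0735  x^+=-0.5672  v^+=-1.4506  a^+=-0.1268
step 3: x_pred=-2.3352  r=4.3052  x^+=-0.7982  v^+=-0.9741  a^+=0.9418
step 4: x_pred=-1.2945  r=-2.9055  x^+=-2.3318  v^+=-0.3024  a^+=0.2207

resid = -2.9055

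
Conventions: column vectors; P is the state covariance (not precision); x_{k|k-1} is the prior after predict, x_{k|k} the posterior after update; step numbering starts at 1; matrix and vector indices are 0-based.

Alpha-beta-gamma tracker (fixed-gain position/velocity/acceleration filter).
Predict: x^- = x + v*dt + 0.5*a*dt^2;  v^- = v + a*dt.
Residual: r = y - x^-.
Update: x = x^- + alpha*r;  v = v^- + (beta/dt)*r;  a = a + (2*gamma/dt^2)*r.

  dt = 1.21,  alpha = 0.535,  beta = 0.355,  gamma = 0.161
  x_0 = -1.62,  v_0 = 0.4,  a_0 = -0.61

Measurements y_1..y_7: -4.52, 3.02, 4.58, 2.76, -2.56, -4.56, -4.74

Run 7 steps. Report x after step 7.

step 1: x_pred=-1.5826  r=-2.9374  x^+=-3.1541  v^+=-1.1999  a^+=-1.2560
step 2: x_pred=-5.5255  r=8.5455  x^+=-0.9536  v^+=-0.2126  a^+=0.6234
step 3: x_pred=-0.7545  r=5.3345  x^+=2.0994  v^+=2.1068  a^+=1.7966
step 4: x_pred=5.9639  r=-3.2039  x^+=4.2498  v^+=3.3407  a^+=1.0920
step 5: x_pred=9.0914  r=-11.6514  x^+=2.8579  v^+=1.2436  a^+=-1.4705
step 6: x_pred=3.2861  r=-7.8461  x^+=-0.9115  v^+=-2.8377  a^+=-3.1961
step 7: x_pred=-6.6849  r=1.9449  x^+=-5.6444  v^+=-6.1344  a^+=-2.7684

x_post = -5.6444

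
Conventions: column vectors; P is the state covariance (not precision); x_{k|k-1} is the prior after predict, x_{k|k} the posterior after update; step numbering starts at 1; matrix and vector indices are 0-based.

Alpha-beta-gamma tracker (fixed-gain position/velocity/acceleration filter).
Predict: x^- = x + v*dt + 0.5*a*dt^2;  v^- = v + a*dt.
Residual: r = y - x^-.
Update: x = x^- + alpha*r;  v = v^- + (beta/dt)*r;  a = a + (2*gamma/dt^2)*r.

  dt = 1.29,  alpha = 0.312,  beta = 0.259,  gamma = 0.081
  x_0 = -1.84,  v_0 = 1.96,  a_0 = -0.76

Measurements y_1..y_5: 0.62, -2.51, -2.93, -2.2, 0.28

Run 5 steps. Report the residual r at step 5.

step 1: x_pred=0.0560  r=0.5640  x^+=0.2320  v^+=1.0928  a^+=-0.7051
step 2: x_pred=1.0551  r=-3.5651  x^+=-0.0572  v^+=-0.5325  a^+=-1.0522
step 3: x_pred=-1.6196  r=-1.3104  x^+=-2.0285  v^+=-2.1529  a^+=-1.1797
step 4: x_pred=-5.7873  r=3.5873  x^+=-4.6681  v^+=-2.9545  a^+=-0.8305
step 5: x_pred=-9.1704  r=9.4504  x^+=-6.2219  v^+=-2.1284  a^+=0.0895

resid = 9.4504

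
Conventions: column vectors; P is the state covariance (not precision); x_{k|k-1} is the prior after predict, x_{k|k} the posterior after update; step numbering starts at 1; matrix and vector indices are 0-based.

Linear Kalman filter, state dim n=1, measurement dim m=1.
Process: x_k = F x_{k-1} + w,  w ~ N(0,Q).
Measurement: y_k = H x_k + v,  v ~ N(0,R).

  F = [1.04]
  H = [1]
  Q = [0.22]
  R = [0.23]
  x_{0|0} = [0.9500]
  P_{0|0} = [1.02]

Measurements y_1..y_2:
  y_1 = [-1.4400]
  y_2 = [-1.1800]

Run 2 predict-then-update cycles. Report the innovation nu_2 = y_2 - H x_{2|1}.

innov = [-0.0563]

step 1: x^-=[0.9880]  P^-=[1.3232]  S=[1.5532]  K=[0.8519]  nu=[-2.4280]  x^+=[-1.0805]  P^+=[0.1959]
step 2: x^-=[-1.1237]  P^-=[0.4319]  S=[0.6619]  K=[0.6525]  nu=[-0.0563]  x^+=[-1.1604]  P^+=[0.1501]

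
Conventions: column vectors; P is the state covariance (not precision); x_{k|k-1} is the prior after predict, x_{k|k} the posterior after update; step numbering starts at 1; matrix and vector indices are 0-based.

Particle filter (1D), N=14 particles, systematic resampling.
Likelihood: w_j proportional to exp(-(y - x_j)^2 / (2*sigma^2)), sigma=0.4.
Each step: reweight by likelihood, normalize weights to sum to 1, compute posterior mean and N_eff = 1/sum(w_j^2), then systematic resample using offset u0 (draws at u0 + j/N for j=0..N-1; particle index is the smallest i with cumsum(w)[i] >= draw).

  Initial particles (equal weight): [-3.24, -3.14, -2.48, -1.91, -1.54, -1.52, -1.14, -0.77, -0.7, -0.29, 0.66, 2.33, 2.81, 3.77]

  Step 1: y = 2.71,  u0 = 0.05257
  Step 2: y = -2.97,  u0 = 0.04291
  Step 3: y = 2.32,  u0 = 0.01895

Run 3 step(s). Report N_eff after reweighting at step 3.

N_eff = 14.0000

step 1: w=[0.0000, 0.0000, 0.0000, 0.0000, 0.0000, 0.0000, 0.0000, 0.0000, 0.0000, 0.0000, 0.0000, 0.3893, 0.5925, 0.0183]  mean=2.6407  Neff=1.9885  idx=[11, 11, 11, 11, 11, 12, 12, 12, 12, 12, 12, 12, 12, 12]
step 2: w=[0.2000, 0.2000, 0.2000, 0.2000, 0.2000, 0.0000, 0.0000, 0.0000, 0.0000, 0.0000, 0.0000, 0.0000, 0.0000, 0.0000]  mean=2.3300  Neff=5.0000  idx=[0, 0, 0, 1, 1, 2, 2, 2, 3, 3, 3, 4, 4, 4]
step 3: w=[0.0714, 0.0714, 0.0714, 0.0714, 0.0714, 0.0714, 0.0714, 0.0714, 0.0714, 0.0714, 0.0714, 0.0714, 0.0714, 0.0714]  mean=2.3300  Neff=14.0000  idx=[0, 1, 2, 3, 4, 5, 6, 7, 8, 9, 10, 11, 12, 13]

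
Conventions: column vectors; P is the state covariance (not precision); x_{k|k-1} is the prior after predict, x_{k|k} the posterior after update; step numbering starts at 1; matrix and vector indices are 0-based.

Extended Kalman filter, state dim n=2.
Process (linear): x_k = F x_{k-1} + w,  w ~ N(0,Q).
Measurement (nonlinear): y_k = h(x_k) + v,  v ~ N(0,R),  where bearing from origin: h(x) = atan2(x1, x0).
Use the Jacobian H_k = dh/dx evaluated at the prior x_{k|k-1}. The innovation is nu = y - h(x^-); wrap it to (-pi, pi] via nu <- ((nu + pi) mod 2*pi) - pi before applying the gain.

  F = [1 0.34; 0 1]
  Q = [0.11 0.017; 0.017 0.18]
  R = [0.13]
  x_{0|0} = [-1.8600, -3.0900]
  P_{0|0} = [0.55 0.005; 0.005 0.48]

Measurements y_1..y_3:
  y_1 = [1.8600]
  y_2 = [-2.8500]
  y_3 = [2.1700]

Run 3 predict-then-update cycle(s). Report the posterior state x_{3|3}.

x_post = [-5.2919, -1.0742]

step 1: x^-=[-2.9106, -3.0900]  P^-=[0.7189 0.1852; 0.1852 0.6600]  H_jac=[0.1715 -0.1615]  S=[0.1581]  K=[0.5905; -0.4734]  nu=[-2.0969]  x^+=[-4.1488, -2.0973]  P^+=[0.6638 0.2294; 0.2294 0.6246]
step 2: x^-=[-4.8619, -2.0973]  P^-=[1.0019 0.4588; 0.4588 0.8046]  H_jac=[0.0748 -0.1734]  S=[0.1479]  K=[-0.0311; -0.7113]  nu=[-0.1157]  x^+=[-4.8583, -2.0150]  P^+=[1.0018 0.4555; 0.4555 0.7297]
step 3: x^-=[-5.5434, -2.0150]  P^-=[1.5059 0.7206; 0.7206 0.9097]  H_jac=[0.0579 -0.1593]  S=[0.1448]  K=[-0.1905; -0.7126]  nu=[-1.3202]  x^+=[-5.2919, -1.0742]  P^+=[1.5006 0.7009; 0.7009 0.8362]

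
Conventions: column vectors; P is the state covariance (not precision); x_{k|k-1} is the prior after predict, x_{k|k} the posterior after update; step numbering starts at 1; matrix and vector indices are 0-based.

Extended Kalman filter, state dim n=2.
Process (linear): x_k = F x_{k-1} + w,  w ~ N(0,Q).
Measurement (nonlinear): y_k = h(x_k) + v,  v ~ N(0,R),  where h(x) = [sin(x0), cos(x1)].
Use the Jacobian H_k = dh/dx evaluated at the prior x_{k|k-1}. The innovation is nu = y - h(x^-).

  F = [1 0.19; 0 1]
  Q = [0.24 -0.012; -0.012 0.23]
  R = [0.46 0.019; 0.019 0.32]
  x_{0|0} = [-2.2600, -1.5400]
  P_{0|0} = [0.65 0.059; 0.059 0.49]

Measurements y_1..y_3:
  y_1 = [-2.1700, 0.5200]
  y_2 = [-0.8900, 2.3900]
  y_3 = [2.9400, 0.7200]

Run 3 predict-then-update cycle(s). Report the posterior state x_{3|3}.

x_post = [-1.0417, 0.0696]

step 1: x^-=[-2.5526, -1.5400]  P^-=[0.9301 0.1401; 0.1401 0.7200]  H_jac=[-0.8315 0.0000; 0.0000 0.9995]  S=[1.1031 -0.0974; -0.0974 1.0393]  K=[-0.6950 0.0696; -0.0448 0.6882]  nu=[-1.6145, 0.4892]  x^+=[-1.3965, -1.1310]  P^+=[0.3829 0.0091; 0.0091 0.2195]
step 2: x^-=[-1.6114, -1.1310]  P^-=[0.6342 0.0388; 0.0388 0.4495]  H_jac=[-0.0406 0.0000; 0.0000 0.9048]  S=[0.4610 0.0176; 0.0176 0.6880]  K=[-0.0579 0.0525; -0.0260 0.5918]  nu=[0.1092, 1.9642]  x^+=[-1.5147, 0.0286]  P^+=[0.6309 0.0173; 0.0173 0.2088]
step 3: x^-=[-1.5092, 0.0286]  P^-=[0.8850 0.0450; 0.0450 0.4388]  H_jac=[0.0615 0.0000; 0.0000 -0.0286]  S=[0.4633 0.0189; 0.0189 0.3204]  K=[0.1179 -0.0110; 0.0076 -0.0397]  nu=[3.9381, -0.2796]  x^+=[-1.0417, 0.0696]  P^+=[0.8786 0.0445; 0.0445 0.4382]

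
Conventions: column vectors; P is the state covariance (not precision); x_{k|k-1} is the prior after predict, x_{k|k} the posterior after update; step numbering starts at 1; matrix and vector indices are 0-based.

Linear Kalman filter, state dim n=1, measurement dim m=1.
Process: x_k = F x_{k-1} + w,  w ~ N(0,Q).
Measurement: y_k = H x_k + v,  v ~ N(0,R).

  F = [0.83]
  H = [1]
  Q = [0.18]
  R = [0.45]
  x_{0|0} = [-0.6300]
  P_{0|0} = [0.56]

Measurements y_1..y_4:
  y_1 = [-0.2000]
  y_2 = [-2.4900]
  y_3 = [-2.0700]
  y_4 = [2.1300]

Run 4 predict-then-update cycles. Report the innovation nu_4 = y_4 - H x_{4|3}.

innov = [3.3463]

step 1: x^-=[-0.5229]  P^-=[0.5658]  S=[1.0158]  K=[0.5570]  nu=[0.3229]  x^+=[-0.3430]  P^+=[0.2506]
step 2: x^-=[-0.2847]  P^-=[0.3527]  S=[0.8027]  K=[0.4394]  nu=[-2.2053]  x^+=[-1.2537]  P^+=[0.1977]
step 3: x^-=[-1.0405]  P^-=[0.3162]  S=[0.7662]  K=[0.4127]  nu=[-1.0295]  x^+=[-1.4654]  P^+=[0.1857]
step 4: x^-=[-1.2163]  P^-=[0.3079]  S=[0.7579]  K=[0.4063]  nu=[3.3463]  x^+=[0.1433]  P^+=[0.1828]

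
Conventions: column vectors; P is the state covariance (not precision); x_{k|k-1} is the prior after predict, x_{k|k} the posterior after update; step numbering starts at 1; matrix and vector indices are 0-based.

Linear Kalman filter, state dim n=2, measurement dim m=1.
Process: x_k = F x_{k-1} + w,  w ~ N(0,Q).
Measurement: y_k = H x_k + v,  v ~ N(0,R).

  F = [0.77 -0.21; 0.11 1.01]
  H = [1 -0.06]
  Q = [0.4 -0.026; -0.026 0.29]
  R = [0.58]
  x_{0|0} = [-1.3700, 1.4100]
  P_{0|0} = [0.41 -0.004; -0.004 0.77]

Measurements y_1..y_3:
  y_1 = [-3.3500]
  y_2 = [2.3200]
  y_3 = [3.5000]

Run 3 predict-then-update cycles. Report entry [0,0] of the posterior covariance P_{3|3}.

P_post[0,0] = 0.3000

step 1: x^-=[-1.3510, 1.2734]  P^-=[0.6783 -0.1576; -0.1576 1.0795]  S=[1.2811]  K=[0.5369; -0.1736]  nu=[-1.9226]  x^+=[-2.3832, 1.6071]  P^+=[0.3091 -0.0382; -0.0382 1.0409]
step 2: x^-=[-2.1725, 1.3610]  P^-=[0.6415 -0.2494; -0.2494 1.3471]  S=[1.2563]  K=[0.5226; -0.2629]  nu=[4.5742]  x^+=[0.2177, 0.1585]  P^+=[0.2985 -0.0769; -0.0769 1.2603]
step 3: x^-=[0.1344, 0.1841]  P^-=[0.6574 -0.3260; -0.3260 1.5622]  S=[1.2821]  K=[0.5280; -0.3274]  nu=[3.3767]  x^+=[1.9172, -0.9214]  P^+=[0.3000 -0.1044; -0.1044 1.4247]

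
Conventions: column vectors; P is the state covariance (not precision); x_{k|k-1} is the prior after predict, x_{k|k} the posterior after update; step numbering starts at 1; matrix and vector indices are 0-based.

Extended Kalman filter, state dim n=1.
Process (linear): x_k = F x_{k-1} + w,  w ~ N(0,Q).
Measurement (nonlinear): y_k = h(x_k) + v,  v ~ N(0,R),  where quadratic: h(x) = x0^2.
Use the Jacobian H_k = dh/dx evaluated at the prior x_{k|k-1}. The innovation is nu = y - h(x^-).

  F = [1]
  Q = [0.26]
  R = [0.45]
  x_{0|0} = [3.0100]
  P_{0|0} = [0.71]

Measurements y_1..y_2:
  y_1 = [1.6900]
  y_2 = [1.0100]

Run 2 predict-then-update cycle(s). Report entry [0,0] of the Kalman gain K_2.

step 1: x^-=[3.0100]  P^-=[0.9700]  H_jac=[6.0200]  S=[35.6032]  K=[0.1640]  nu=[-7.3701]  x^+=[1.8012]  P^+=[0.0123]
step 2: x^-=[1.8012]  P^-=[0.2723]  H_jac=[3.6024]  S=[3.9832]  K=[0.2462]  nu=[-2.2343]  x^+=[1.2510]  P^+=[0.0308]

K[0,0] = 0.2462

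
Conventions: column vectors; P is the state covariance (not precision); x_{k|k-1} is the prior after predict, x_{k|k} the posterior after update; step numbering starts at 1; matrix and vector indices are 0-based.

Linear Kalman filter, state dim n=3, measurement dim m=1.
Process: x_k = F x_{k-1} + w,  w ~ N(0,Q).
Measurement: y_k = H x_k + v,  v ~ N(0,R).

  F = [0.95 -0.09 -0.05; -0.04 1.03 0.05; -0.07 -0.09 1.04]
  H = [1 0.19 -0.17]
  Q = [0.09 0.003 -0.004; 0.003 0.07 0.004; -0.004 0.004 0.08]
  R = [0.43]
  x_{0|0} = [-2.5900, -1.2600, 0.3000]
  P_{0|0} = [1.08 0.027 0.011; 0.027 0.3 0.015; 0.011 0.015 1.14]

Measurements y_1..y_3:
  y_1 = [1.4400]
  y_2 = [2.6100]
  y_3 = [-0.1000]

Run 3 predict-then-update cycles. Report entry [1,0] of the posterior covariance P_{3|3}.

P_post[1,0] = -0.1274

step 1: x^-=[-2.3621, -1.1792, 0.6067]  P^-=[1.0645 -0.0425 -0.1252; -0.0425 0.3921 0.0521; -0.1252 0.0521 1.3167]  S=[1.5697]  K=[0.6865; 0.0148; -0.2161]  nu=[4.1293]  x^+=[0.4728, -1.1183, -0.2855]  P^+=[0.3246 -0.0584 0.1076; -0.0584 0.3918 0.0572; 0.1076 0.0572 1.2434]
step 2: x^-=[0.5641, -1.1850, -0.2294]  P^-=[0.3895 -0.1040 0.0192; -0.1040 0.4995 0.0934; 0.0192 0.0934 1.4025]  S=[0.8260]  K=[0.4437; -0.0302; -0.2440]  nu=[2.2321]  x^+=[1.5544, -1.2524, -0.7740]  P^+=[0.2269 -0.0929 0.1086; -0.0929 0.4988 0.0873; 0.1086 0.0873 1.3533]
step 3: x^-=[1.6281, -1.3908, -0.8010]  P^-=[0.3086 -0.1460 0.0218; -0.1460 0.6191 0.1233; 0.0218 0.1233 1.5156]  S=[0.7338]  K=[0.3776; -0.0672; -0.2894]  nu=[-1.6000]  x^+=[1.0239, -1.2832, -0.3379]  P^+=[0.2039 -0.1274 0.1020; -0.1274 0.6158 0.1091; 0.1020 0.1091 1.4541]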